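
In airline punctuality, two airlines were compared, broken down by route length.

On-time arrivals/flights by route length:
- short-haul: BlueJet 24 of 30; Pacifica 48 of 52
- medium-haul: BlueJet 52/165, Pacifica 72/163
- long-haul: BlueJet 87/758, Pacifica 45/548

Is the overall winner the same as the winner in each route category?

Short-haul: BlueJet 24/30 = 80.0%, Pacifica 48/52 = 92.3% → Pacifica
Medium-haul: BlueJet 52/165 = 31.5%, Pacifica 72/163 = 44.2% → Pacifica
Long-haul: BlueJet 87/758 = 11.5%, Pacifica 45/548 = 8.2% → BlueJet
Overall: BlueJet 163/953 = 17.1%, Pacifica 165/763 = 21.6% → Pacifica
Neither sweeps: BlueJet wins 1 of 3 groups, Pacifica wins 2. Pacifica wins overall but not every group — no Simpson reversal.

No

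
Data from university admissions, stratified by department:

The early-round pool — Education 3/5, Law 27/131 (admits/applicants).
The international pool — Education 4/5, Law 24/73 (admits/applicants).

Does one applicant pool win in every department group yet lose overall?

No

Education: the early-round pool 3/5 = 60.0%, the international pool 4/5 = 80.0% → the international pool
Law: the early-round pool 27/131 = 20.6%, the international pool 24/73 = 32.9% → the international pool
Overall: the early-round pool 30/136 = 22.1%, the international pool 28/78 = 35.9% → the international pool
The international pool wins overall and in every department group — no reversal.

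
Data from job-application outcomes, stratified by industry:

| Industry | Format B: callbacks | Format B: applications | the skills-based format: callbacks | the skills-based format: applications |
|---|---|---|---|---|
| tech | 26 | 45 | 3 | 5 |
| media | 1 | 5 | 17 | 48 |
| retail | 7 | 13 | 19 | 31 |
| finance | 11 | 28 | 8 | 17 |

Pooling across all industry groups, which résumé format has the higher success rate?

Format B

Tech: Format B 26/45 = 57.8%, the skills-based format 3/5 = 60.0% → the skills-based format
Media: Format B 1/5 = 20.0%, the skills-based format 17/48 = 35.4% → the skills-based format
Retail: Format B 7/13 = 53.8%, the skills-based format 19/31 = 61.3% → the skills-based format
Finance: Format B 11/28 = 39.3%, the skills-based format 8/17 = 47.1% → the skills-based format
Overall: Format B 45/91 = 49.5%, the skills-based format 47/101 = 46.5% → Format B
(The skills-based format wins every industry group but Format B wins overall — the skills-based format's applications skew toward the low-rate media group.)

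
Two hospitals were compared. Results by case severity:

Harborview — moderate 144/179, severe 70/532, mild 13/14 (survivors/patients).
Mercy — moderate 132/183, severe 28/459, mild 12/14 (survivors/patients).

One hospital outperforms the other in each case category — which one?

Moderate: Harborview 144/179 = 80.4%, Mercy 132/183 = 72.1% → Harborview
Severe: Harborview 70/532 = 13.2%, Mercy 28/459 = 6.1% → Harborview
Mild: Harborview 13/14 = 92.9%, Mercy 12/14 = 85.7% → Harborview
Harborview has the higher rate in all 3 groups.

Harborview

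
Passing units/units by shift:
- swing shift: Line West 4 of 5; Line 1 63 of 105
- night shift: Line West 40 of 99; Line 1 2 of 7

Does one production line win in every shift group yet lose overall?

Yes

Swing shift: Line West 4/5 = 80.0%, Line 1 63/105 = 60.0% → Line West
Night shift: Line West 40/99 = 40.4%, Line 1 2/7 = 28.6% → Line West
Overall: Line West 44/104 = 42.3%, Line 1 65/112 = 58.0% → Line 1
Line West wins each shift group but Line 1 wins overall — the comparison reverses. Line West's units skew toward night shift, which has a lower base rate.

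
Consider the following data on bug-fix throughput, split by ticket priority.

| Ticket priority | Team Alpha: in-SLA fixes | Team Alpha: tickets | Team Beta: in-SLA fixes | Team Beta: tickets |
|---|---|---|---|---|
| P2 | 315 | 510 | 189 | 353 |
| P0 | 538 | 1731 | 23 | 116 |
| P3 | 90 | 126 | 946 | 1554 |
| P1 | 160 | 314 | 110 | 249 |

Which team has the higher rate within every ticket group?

P2: Team Alpha 315/510 = 61.8%, Team Beta 189/353 = 53.5% → Team Alpha
P0: Team Alpha 538/1731 = 31.1%, Team Beta 23/116 = 19.8% → Team Alpha
P3: Team Alpha 90/126 = 71.4%, Team Beta 946/1554 = 60.9% → Team Alpha
P1: Team Alpha 160/314 = 51.0%, Team Beta 110/249 = 44.2% → Team Alpha
Team Alpha has the higher rate in all 4 groups.

Team Alpha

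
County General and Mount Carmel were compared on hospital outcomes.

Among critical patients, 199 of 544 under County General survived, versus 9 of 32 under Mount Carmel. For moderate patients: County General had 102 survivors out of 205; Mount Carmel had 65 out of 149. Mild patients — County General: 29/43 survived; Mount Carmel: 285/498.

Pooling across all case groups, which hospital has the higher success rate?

Critical: County General 199/544 = 36.6%, Mount Carmel 9/32 = 28.1% → County General
Moderate: County General 102/205 = 49.8%, Mount Carmel 65/149 = 43.6% → County General
Mild: County General 29/43 = 67.4%, Mount Carmel 285/498 = 57.2% → County General
Overall: County General 330/792 = 41.7%, Mount Carmel 359/679 = 52.9% → Mount Carmel
(County General wins every case group but Mount Carmel wins overall — County General's patients skew toward the low-rate critical group.)

Mount Carmel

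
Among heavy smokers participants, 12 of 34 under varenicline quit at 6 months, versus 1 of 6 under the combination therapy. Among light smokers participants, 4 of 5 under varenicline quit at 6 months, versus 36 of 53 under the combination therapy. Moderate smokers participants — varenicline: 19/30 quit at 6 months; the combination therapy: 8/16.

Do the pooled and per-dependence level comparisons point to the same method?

Heavy smokers: varenicline 12/34 = 35.3%, the combination therapy 1/6 = 16.7% → varenicline
Light smokers: varenicline 4/5 = 80.0%, the combination therapy 36/53 = 67.9% → varenicline
Moderate smokers: varenicline 19/30 = 63.3%, the combination therapy 8/16 = 50.0% → varenicline
Overall: varenicline 35/69 = 50.7%, the combination therapy 45/75 = 60.0% → the combination therapy
Varenicline wins each dependence group but the combination therapy wins overall — the comparison reverses. Varenicline's participants skew toward heavy smokers, which has a lower base rate.

No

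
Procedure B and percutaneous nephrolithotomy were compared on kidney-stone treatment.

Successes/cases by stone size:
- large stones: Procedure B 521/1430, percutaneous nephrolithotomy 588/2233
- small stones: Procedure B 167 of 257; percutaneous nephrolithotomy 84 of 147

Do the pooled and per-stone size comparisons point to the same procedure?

Large stones: Procedure B 521/1430 = 36.4%, percutaneous nephrolithotomy 588/2233 = 26.3% → Procedure B
Small stones: Procedure B 167/257 = 65.0%, percutaneous nephrolithotomy 84/147 = 57.1% → Procedure B
Overall: Procedure B 688/1687 = 40.8%, percutaneous nephrolithotomy 672/2380 = 28.2% → Procedure B
Procedure B wins overall and in every stone group — no reversal.

Yes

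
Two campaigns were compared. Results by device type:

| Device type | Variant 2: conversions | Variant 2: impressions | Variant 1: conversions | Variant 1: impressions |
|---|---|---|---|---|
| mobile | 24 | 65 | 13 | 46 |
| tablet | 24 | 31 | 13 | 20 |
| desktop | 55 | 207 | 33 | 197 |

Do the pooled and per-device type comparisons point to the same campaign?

Mobile: Variant 2 24/65 = 36.9%, Variant 1 13/46 = 28.3% → Variant 2
Tablet: Variant 2 24/31 = 77.4%, Variant 1 13/20 = 65.0% → Variant 2
Desktop: Variant 2 55/207 = 26.6%, Variant 1 33/197 = 16.8% → Variant 2
Overall: Variant 2 103/303 = 34.0%, Variant 1 59/263 = 22.4% → Variant 2
Variant 2 wins overall and in every device group — no reversal.

Yes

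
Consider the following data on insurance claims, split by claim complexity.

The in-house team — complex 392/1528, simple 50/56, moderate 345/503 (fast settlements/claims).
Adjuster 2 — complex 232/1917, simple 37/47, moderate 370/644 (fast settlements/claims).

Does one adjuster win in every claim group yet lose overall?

No

Complex: the in-house team 392/1528 = 25.7%, Adjuster 2 232/1917 = 12.1% → the in-house team
Simple: the in-house team 50/56 = 89.3%, Adjuster 2 37/47 = 78.7% → the in-house team
Moderate: the in-house team 345/503 = 68.6%, Adjuster 2 370/644 = 57.5% → the in-house team
Overall: the in-house team 787/2087 = 37.7%, Adjuster 2 639/2608 = 24.5% → the in-house team
The in-house team wins overall and in every claim group — no reversal.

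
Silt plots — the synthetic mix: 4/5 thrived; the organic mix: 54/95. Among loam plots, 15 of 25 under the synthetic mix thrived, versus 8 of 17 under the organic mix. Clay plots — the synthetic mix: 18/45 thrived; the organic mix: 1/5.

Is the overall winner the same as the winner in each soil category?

Silt: the synthetic mix 4/5 = 80.0%, the organic mix 54/95 = 56.8% → the synthetic mix
Loam: the synthetic mix 15/25 = 60.0%, the organic mix 8/17 = 47.1% → the synthetic mix
Clay: the synthetic mix 18/45 = 40.0%, the organic mix 1/5 = 20.0% → the synthetic mix
Overall: the synthetic mix 37/75 = 49.3%, the organic mix 63/117 = 53.8% → the organic mix
The synthetic mix wins each soil group but the organic mix wins overall — the comparison reverses. The synthetic mix's plots skew toward clay, which has a lower base rate.

No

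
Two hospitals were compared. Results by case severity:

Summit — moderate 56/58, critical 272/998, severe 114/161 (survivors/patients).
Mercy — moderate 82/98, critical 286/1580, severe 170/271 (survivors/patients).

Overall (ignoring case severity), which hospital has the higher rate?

Summit

Moderate: Summit 56/58 = 96.6%, Mercy 82/98 = 83.7% → Summit
Critical: Summit 272/998 = 27.3%, Mercy 286/1580 = 18.1% → Summit
Severe: Summit 114/161 = 70.8%, Mercy 170/271 = 62.7% → Summit
Overall: Summit 442/1217 = 36.3%, Mercy 538/1949 = 27.6% → Summit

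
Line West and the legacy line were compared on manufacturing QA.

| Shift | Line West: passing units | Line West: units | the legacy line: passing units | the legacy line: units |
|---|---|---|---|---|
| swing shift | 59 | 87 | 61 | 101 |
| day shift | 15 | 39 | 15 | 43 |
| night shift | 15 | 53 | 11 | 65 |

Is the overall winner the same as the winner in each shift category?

Swing shift: Line West 59/87 = 67.8%, the legacy line 61/101 = 60.4% → Line West
Day shift: Line West 15/39 = 38.5%, the legacy line 15/43 = 34.9% → Line West
Night shift: Line West 15/53 = 28.3%, the legacy line 11/65 = 16.9% → Line West
Overall: Line West 89/179 = 49.7%, the legacy line 87/209 = 41.6% → Line West
Line West wins overall and in every shift group — no reversal.

Yes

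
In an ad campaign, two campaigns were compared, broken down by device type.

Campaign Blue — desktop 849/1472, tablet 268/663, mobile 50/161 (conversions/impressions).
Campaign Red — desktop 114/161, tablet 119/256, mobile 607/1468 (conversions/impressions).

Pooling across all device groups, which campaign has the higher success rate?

Desktop: Campaign Blue 849/1472 = 57.7%, Campaign Red 114/161 = 70.8% → Campaign Red
Tablet: Campaign Blue 268/663 = 40.4%, Campaign Red 119/256 = 46.5% → Campaign Red
Mobile: Campaign Blue 50/161 = 31.1%, Campaign Red 607/1468 = 41.3% → Campaign Red
Overall: Campaign Blue 1167/2296 = 50.8%, Campaign Red 840/1885 = 44.6% → Campaign Blue
(Campaign Red wins every device group but Campaign Blue wins overall — Campaign Red's impressions skew toward the low-rate mobile group.)

Campaign Blue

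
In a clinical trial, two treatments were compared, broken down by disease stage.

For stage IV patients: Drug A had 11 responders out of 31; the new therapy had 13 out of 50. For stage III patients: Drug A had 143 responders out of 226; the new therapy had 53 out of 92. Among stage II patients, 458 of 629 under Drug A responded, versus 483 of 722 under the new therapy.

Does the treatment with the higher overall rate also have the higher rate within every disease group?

Stage IV: Drug A 11/31 = 35.5%, the new therapy 13/50 = 26.0% → Drug A
Stage III: Drug A 143/226 = 63.3%, the new therapy 53/92 = 57.6% → Drug A
Stage II: Drug A 458/629 = 72.8%, the new therapy 483/722 = 66.9% → Drug A
Overall: Drug A 612/886 = 69.1%, the new therapy 549/864 = 63.5% → Drug A
Drug A wins overall and in every disease group — no reversal.

Yes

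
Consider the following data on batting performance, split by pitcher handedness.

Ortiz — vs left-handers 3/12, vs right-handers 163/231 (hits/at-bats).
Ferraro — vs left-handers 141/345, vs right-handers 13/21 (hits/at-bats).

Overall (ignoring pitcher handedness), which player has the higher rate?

Ortiz

Vs left-handers: Ortiz 3/12 = 25.0%, Ferraro 141/345 = 40.9% → Ferraro
Vs right-handers: Ortiz 163/231 = 70.6%, Ferraro 13/21 = 61.9% → Ortiz
Overall: Ortiz 166/243 = 68.3%, Ferraro 154/366 = 42.1% → Ortiz
(Neither sweeps every pitcher group, but Ortiz has the higher pooled rate.)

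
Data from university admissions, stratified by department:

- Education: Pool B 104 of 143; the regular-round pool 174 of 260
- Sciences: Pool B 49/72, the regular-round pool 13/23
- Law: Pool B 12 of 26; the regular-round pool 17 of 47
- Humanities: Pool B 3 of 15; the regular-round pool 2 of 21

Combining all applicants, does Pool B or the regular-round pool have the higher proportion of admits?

Education: Pool B 104/143 = 72.7%, the regular-round pool 174/260 = 66.9% → Pool B
Sciences: Pool B 49/72 = 68.1%, the regular-round pool 13/23 = 56.5% → Pool B
Law: Pool B 12/26 = 46.2%, the regular-round pool 17/47 = 36.2% → Pool B
Humanities: Pool B 3/15 = 20.0%, the regular-round pool 2/21 = 9.5% → Pool B
Overall: Pool B 168/256 = 65.6%, the regular-round pool 206/351 = 58.7% → Pool B

Pool B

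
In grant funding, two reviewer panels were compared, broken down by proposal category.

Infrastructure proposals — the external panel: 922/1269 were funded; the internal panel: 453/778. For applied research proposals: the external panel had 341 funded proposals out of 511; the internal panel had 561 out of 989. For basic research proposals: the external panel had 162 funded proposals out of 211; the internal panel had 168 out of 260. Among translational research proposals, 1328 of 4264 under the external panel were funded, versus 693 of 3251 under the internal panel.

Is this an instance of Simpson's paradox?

Infrastructure: the external panel 922/1269 = 72.7%, the internal panel 453/778 = 58.2% → the external panel
Applied research: the external panel 341/511 = 66.7%, the internal panel 561/989 = 56.7% → the external panel
Basic research: the external panel 162/211 = 76.8%, the internal panel 168/260 = 64.6% → the external panel
Translational research: the external panel 1328/4264 = 31.1%, the internal panel 693/3251 = 21.3% → the external panel
Overall: the external panel 2753/6255 = 44.0%, the internal panel 1875/5278 = 35.5% → the external panel
The external panel wins overall and in every proposal group — no reversal.

No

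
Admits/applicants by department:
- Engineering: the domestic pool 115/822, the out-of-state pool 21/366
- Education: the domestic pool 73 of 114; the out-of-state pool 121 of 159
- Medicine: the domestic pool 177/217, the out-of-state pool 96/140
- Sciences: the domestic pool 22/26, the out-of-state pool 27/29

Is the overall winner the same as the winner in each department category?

No

Engineering: the domestic pool 115/822 = 14.0%, the out-of-state pool 21/366 = 5.7% → the domestic pool
Education: the domestic pool 73/114 = 64.0%, the out-of-state pool 121/159 = 76.1% → the out-of-state pool
Medicine: the domestic pool 177/217 = 81.6%, the out-of-state pool 96/140 = 68.6% → the domestic pool
Sciences: the domestic pool 22/26 = 84.6%, the out-of-state pool 27/29 = 93.1% → the out-of-state pool
Overall: the domestic pool 387/1179 = 32.8%, the out-of-state pool 265/694 = 38.2% → the out-of-state pool
Neither sweeps: the domestic pool wins 2 of 4 groups, the out-of-state pool wins 2. The out-of-state pool wins overall but not every group — no Simpson reversal.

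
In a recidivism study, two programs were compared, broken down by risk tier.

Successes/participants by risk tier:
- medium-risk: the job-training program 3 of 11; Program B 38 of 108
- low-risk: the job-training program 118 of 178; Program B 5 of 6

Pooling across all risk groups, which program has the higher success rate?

Medium-risk: the job-training program 3/11 = 27.3%, Program B 38/108 = 35.2% → Program B
Low-risk: the job-training program 118/178 = 66.3%, Program B 5/6 = 83.3% → Program B
Overall: the job-training program 121/189 = 64.0%, Program B 43/114 = 37.7% → the job-training program
(Program B wins every risk group but the job-training program wins overall — Program B's participants skew toward the low-rate medium-risk group.)

the job-training program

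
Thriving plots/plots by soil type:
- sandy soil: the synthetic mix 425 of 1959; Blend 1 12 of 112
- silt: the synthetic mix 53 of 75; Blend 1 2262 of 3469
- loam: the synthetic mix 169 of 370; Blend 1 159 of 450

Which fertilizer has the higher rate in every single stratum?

Sandy soil: the synthetic mix 425/1959 = 21.7%, Blend 1 12/112 = 10.7% → the synthetic mix
Silt: the synthetic mix 53/75 = 70.7%, Blend 1 2262/3469 = 65.2% → the synthetic mix
Loam: the synthetic mix 169/370 = 45.7%, Blend 1 159/450 = 35.3% → the synthetic mix
The synthetic mix has the higher rate in all 3 groups.

the synthetic mix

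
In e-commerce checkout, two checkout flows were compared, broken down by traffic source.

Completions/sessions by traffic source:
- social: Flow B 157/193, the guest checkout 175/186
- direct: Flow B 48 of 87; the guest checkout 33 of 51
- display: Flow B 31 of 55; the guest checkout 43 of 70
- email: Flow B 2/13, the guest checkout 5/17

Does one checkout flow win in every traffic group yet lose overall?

Social: Flow B 157/193 = 81.3%, the guest checkout 175/186 = 94.1% → the guest checkout
Direct: Flow B 48/87 = 55.2%, the guest checkout 33/51 = 64.7% → the guest checkout
Display: Flow B 31/55 = 56.4%, the guest checkout 43/70 = 61.4% → the guest checkout
Email: Flow B 2/13 = 15.4%, the guest checkout 5/17 = 29.4% → the guest checkout
Overall: Flow B 238/348 = 68.4%, the guest checkout 256/324 = 79.0% → the guest checkout
The guest checkout wins overall and in every traffic group — no reversal.

No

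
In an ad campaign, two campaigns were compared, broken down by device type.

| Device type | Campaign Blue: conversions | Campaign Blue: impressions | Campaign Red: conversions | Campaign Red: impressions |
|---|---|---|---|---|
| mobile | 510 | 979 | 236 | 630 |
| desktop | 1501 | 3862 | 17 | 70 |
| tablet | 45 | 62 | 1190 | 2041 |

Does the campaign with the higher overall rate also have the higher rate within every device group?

No

Mobile: Campaign Blue 510/979 = 52.1%, Campaign Red 236/630 = 37.5% → Campaign Blue
Desktop: Campaign Blue 1501/3862 = 38.9%, Campaign Red 17/70 = 24.3% → Campaign Blue
Tablet: Campaign Blue 45/62 = 72.6%, Campaign Red 1190/2041 = 58.3% → Campaign Blue
Overall: Campaign Blue 2056/4903 = 41.9%, Campaign Red 1443/2741 = 52.6% → Campaign Red
Campaign Blue wins each device group but Campaign Red wins overall — the comparison reverses. Campaign Blue's impressions skew toward desktop, which has a lower base rate.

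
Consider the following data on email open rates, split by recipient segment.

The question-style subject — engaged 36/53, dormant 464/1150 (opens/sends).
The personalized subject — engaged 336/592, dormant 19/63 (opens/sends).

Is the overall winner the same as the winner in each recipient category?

Engaged: the question-style subject 36/53 = 67.9%, the personalized subject 336/592 = 56.8% → the question-style subject
Dormant: the question-style subject 464/1150 = 40.3%, the personalized subject 19/63 = 30.2% → the question-style subject
Overall: the question-style subject 500/1203 = 41.6%, the personalized subject 355/655 = 54.2% → the personalized subject
The question-style subject wins each recipient group but the personalized subject wins overall — the comparison reverses. The question-style subject's sends skew toward dormant, which has a lower base rate.

No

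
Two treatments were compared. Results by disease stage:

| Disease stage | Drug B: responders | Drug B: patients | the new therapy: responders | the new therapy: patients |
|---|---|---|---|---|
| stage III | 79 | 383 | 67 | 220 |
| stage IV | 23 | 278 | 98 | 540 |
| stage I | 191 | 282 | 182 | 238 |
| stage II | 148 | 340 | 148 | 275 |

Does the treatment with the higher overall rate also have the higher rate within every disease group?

Yes

Stage III: Drug B 79/383 = 20.6%, the new therapy 67/220 = 30.5% → the new therapy
Stage IV: Drug B 23/278 = 8.3%, the new therapy 98/540 = 18.1% → the new therapy
Stage I: Drug B 191/282 = 67.7%, the new therapy 182/238 = 76.5% → the new therapy
Stage II: Drug B 148/340 = 43.5%, the new therapy 148/275 = 53.8% → the new therapy
Overall: Drug B 441/1283 = 34.4%, the new therapy 495/1273 = 38.9% → the new therapy
The new therapy wins overall and in every disease group — no reversal.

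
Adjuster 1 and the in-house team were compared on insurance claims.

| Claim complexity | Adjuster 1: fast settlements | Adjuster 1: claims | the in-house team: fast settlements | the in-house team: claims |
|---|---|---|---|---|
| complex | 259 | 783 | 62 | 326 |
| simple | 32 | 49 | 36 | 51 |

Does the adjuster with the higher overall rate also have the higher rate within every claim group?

No

Complex: Adjuster 1 259/783 = 33.1%, the in-house team 62/326 = 19.0% → Adjuster 1
Simple: Adjuster 1 32/49 = 65.3%, the in-house team 36/51 = 70.6% → the in-house team
Overall: Adjuster 1 291/832 = 35.0%, the in-house team 98/377 = 26.0% → Adjuster 1
Neither sweeps: Adjuster 1 wins 1 of 2 groups, the in-house team wins 1. Adjuster 1 wins overall but not every group — no Simpson reversal.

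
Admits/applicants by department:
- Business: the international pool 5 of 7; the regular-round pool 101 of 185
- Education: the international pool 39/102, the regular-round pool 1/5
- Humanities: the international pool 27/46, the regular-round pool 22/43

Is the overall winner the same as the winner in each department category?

Business: the international pool 5/7 = 71.4%, the regular-round pool 101/185 = 54.6% → the international pool
Education: the international pool 39/102 = 38.2%, the regular-round pool 1/5 = 20.0% → the international pool
Humanities: the international pool 27/46 = 58.7%, the regular-round pool 22/43 = 51.2% → the international pool
Overall: the international pool 71/155 = 45.8%, the regular-round pool 124/233 = 53.2% → the regular-round pool
The international pool wins each department group but the regular-round pool wins overall — the comparison reverses. The international pool's applicants skew toward Education, which has a lower base rate.

No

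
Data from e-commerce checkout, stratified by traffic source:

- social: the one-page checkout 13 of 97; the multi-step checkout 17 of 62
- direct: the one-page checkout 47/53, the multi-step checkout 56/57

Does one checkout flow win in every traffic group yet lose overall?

No

Social: the one-page checkout 13/97 = 13.4%, the multi-step checkout 17/62 = 27.4% → the multi-step checkout
Direct: the one-page checkout 47/53 = 88.7%, the multi-step checkout 56/57 = 98.2% → the multi-step checkout
Overall: the one-page checkout 60/150 = 40.0%, the multi-step checkout 73/119 = 61.3% → the multi-step checkout
The multi-step checkout wins overall and in every traffic group — no reversal.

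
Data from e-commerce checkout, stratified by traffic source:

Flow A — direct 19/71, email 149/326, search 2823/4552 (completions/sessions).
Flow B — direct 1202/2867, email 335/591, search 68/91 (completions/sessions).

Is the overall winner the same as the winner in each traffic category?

No

Direct: Flow A 19/71 = 26.8%, Flow B 1202/2867 = 41.9% → Flow B
Email: Flow A 149/326 = 45.7%, Flow B 335/591 = 56.7% → Flow B
Search: Flow A 2823/4552 = 62.0%, Flow B 68/91 = 74.7% → Flow B
Overall: Flow A 2991/4949 = 60.4%, Flow B 1605/3549 = 45.2% → Flow A
Flow B wins each traffic group but Flow A wins overall — the comparison reverses. Flow B's sessions skew toward direct, which has a lower base rate.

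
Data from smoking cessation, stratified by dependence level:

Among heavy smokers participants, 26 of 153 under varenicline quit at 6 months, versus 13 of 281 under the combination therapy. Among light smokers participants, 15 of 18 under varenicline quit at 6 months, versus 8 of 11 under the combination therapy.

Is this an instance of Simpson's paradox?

Heavy smokers: varenicline 26/153 = 17.0%, the combination therapy 13/281 = 4.6% → varenicline
Light smokers: varenicline 15/18 = 83.3%, the combination therapy 8/11 = 72.7% → varenicline
Overall: varenicline 41/171 = 24.0%, the combination therapy 21/292 = 7.2% → varenicline
Varenicline wins overall and in every dependence group — no reversal.

No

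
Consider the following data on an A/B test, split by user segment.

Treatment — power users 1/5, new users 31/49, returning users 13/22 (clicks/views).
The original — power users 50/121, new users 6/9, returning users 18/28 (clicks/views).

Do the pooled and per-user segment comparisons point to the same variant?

Power users: Treatment 1/5 = 20.0%, the original 50/121 = 41.3% → the original
New users: Treatment 31/49 = 63.3%, the original 6/9 = 66.7% → the original
Returning users: Treatment 13/22 = 59.1%, the original 18/28 = 64.3% → the original
Overall: Treatment 45/76 = 59.2%, the original 74/158 = 46.8% → Treatment
The original wins each user group but Treatment wins overall — the comparison reverses. The original's views skew toward power users, which has a lower base rate.

No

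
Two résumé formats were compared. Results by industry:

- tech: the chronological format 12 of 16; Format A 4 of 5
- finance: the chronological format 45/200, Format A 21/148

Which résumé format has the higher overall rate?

Tech: the chronological format 12/16 = 75.0%, Format A 4/5 = 80.0% → Format A
Finance: the chronological format 45/200 = 22.5%, Format A 21/148 = 14.2% → the chronological format
Overall: the chronological format 57/216 = 26.4%, Format A 25/153 = 16.3% → the chronological format
(Neither sweeps every industry group, but the chronological format has the higher pooled rate.)

the chronological format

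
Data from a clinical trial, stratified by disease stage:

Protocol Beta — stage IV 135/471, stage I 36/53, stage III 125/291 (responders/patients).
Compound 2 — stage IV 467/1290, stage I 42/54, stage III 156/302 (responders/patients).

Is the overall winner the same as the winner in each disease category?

Stage IV: Protocol Beta 135/471 = 28.7%, Compound 2 467/1290 = 36.2% → Compound 2
Stage I: Protocol Beta 36/53 = 67.9%, Compound 2 42/54 = 77.8% → Compound 2
Stage III: Protocol Beta 125/291 = 43.0%, Compound 2 156/302 = 51.7% → Compound 2
Overall: Protocol Beta 296/815 = 36.3%, Compound 2 665/1646 = 40.4% → Compound 2
Compound 2 wins overall and in every disease group — no reversal.

Yes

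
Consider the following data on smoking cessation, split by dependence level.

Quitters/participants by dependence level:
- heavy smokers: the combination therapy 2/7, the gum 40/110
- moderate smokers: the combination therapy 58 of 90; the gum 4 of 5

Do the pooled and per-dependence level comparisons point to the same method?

No

Heavy smokers: the combination therapy 2/7 = 28.6%, the gum 40/110 = 36.4% → the gum
Moderate smokers: the combination therapy 58/90 = 64.4%, the gum 4/5 = 80.0% → the gum
Overall: the combination therapy 60/97 = 61.9%, the gum 44/115 = 38.3% → the combination therapy
The gum wins each dependence group but the combination therapy wins overall — the comparison reverses. The gum's participants skew toward heavy smokers, which has a lower base rate.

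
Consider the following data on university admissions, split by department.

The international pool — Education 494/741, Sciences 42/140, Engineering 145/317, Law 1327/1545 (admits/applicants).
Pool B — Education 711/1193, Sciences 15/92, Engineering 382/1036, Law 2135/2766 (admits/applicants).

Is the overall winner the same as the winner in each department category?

Yes

Education: the international pool 494/741 = 66.7%, Pool B 711/1193 = 59.6% → the international pool
Sciences: the international pool 42/140 = 30.0%, Pool B 15/92 = 16.3% → the international pool
Engineering: the international pool 145/317 = 45.7%, Pool B 382/1036 = 36.9% → the international pool
Law: the international pool 1327/1545 = 85.9%, Pool B 2135/2766 = 77.2% → the international pool
Overall: the international pool 2008/2743 = 73.2%, Pool B 3243/5087 = 63.8% → the international pool
The international pool wins overall and in every department group — no reversal.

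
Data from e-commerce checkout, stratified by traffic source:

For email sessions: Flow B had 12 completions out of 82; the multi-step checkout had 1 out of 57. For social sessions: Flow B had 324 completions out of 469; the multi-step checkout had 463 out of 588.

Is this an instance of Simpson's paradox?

No

Email: Flow B 12/82 = 14.6%, the multi-step checkout 1/57 = 1.8% → Flow B
Social: Flow B 324/469 = 69.1%, the multi-step checkout 463/588 = 78.7% → the multi-step checkout
Overall: Flow B 336/551 = 61.0%, the multi-step checkout 464/645 = 71.9% → the multi-step checkout
Neither sweeps: Flow B wins 1 of 2 groups, the multi-step checkout wins 1. The multi-step checkout wins overall but not every group — no Simpson reversal.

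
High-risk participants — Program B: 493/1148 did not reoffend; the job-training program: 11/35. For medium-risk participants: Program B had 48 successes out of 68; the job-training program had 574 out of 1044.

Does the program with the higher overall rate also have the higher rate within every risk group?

High-risk: Program B 493/1148 = 42.9%, the job-training program 11/35 = 31.4% → Program B
Medium-risk: Program B 48/68 = 70.6%, the job-training program 574/1044 = 55.0% → Program B
Overall: Program B 541/1216 = 44.5%, the job-training program 585/1079 = 54.2% → the job-training program
Program B wins each risk group but the job-training program wins overall — the comparison reverses. Program B's participants skew toward high-risk, which has a lower base rate.

No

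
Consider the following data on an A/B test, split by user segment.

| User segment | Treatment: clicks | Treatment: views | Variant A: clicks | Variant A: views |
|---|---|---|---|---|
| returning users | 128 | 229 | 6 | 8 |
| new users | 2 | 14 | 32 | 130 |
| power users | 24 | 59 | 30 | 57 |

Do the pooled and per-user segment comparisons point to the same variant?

Returning users: Treatment 128/229 = 55.9%, Variant A 6/8 = 75.0% → Variant A
New users: Treatment 2/14 = 14.3%, Variant A 32/130 = 24.6% → Variant A
Power users: Treatment 24/59 = 40.7%, Variant A 30/57 = 52.6% → Variant A
Overall: Treatment 154/302 = 51.0%, Variant A 68/195 = 34.9% → Treatment
Variant A wins each user group but Treatment wins overall — the comparison reverses. Variant A's views skew toward new users, which has a lower base rate.

No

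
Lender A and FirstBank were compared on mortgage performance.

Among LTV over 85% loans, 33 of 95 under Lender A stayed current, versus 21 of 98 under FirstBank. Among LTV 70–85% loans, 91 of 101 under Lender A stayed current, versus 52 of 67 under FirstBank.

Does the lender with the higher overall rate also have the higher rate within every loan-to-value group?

Yes

LTV over 85%: Lender A 33/95 = 34.7%, FirstBank 21/98 = 21.4% → Lender A
LTV 70–85%: Lender A 91/101 = 90.1%, FirstBank 52/67 = 77.6% → Lender A
Overall: Lender A 124/196 = 63.3%, FirstBank 73/165 = 44.2% → Lender A
Lender A wins overall and in every loan-to-value group — no reversal.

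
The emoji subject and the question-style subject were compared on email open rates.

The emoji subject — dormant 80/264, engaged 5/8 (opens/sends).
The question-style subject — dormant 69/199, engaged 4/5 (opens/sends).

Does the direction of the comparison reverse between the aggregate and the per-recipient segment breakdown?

Dormant: the emoji subject 80/264 = 30.3%, the question-style subject 69/199 = 34.7% → the question-style subject
Engaged: the emoji subject 5/8 = 62.5%, the question-style subject 4/5 = 80.0% → the question-style subject
Overall: the emoji subject 85/272 = 31.2%, the question-style subject 73/204 = 35.8% → the question-style subject
The question-style subject wins overall and in every recipient group — no reversal.

No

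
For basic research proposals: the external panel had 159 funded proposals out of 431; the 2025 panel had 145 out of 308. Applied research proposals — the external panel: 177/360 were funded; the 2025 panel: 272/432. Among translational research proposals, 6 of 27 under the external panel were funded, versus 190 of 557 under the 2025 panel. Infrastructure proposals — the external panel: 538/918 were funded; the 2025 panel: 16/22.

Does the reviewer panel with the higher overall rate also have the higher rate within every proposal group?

No

Basic research: the external panel 159/431 = 36.9%, the 2025 panel 145/308 = 47.1% → the 2025 panel
Applied research: the external panel 177/360 = 49.2%, the 2025 panel 272/432 = 63.0% → the 2025 panel
Translational research: the external panel 6/27 = 22.2%, the 2025 panel 190/557 = 34.1% → the 2025 panel
Infrastructure: the external panel 538/918 = 58.6%, the 2025 panel 16/22 = 72.7% → the 2025 panel
Overall: the external panel 880/1736 = 50.7%, the 2025 panel 623/1319 = 47.2% → the external panel
The 2025 panel wins each proposal group but the external panel wins overall — the comparison reverses. The 2025 panel's proposals skew toward translational research, which has a lower base rate.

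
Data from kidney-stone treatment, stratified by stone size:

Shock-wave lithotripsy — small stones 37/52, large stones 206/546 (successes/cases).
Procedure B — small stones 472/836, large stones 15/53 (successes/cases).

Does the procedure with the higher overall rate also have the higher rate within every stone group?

No

Small stones: shock-wave lithotripsy 37/52 = 71.2%, Procedure B 472/836 = 56.5% → shock-wave lithotripsy
Large stones: shock-wave lithotripsy 206/546 = 37.7%, Procedure B 15/53 = 28.3% → shock-wave lithotripsy
Overall: shock-wave lithotripsy 243/598 = 40.6%, Procedure B 487/889 = 54.8% → Procedure B
Shock-wave lithotripsy wins each stone group but Procedure B wins overall — the comparison reverses. Shock-wave lithotripsy's cases skew toward large stones, which has a lower base rate.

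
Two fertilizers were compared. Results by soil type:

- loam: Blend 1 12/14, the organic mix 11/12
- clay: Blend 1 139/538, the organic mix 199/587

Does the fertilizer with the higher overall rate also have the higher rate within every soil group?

Yes

Loam: Blend 1 12/14 = 85.7%, the organic mix 11/12 = 91.7% → the organic mix
Clay: Blend 1 139/538 = 25.8%, the organic mix 199/587 = 33.9% → the organic mix
Overall: Blend 1 151/552 = 27.4%, the organic mix 210/599 = 35.1% → the organic mix
The organic mix wins overall and in every soil group — no reversal.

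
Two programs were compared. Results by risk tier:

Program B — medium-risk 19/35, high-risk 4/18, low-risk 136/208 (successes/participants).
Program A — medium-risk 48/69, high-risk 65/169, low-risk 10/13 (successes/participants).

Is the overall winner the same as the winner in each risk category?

Medium-risk: Program B 19/35 = 54.3%, Program A 48/69 = 69.6% → Program A
High-risk: Program B 4/18 = 22.2%, Program A 65/169 = 38.5% → Program A
Low-risk: Program B 136/208 = 65.4%, Program A 10/13 = 76.9% → Program A
Overall: Program B 159/261 = 60.9%, Program A 123/251 = 49.0% → Program B
Program A wins each risk group but Program B wins overall — the comparison reverses. Program A's participants skew toward high-risk, which has a lower base rate.

No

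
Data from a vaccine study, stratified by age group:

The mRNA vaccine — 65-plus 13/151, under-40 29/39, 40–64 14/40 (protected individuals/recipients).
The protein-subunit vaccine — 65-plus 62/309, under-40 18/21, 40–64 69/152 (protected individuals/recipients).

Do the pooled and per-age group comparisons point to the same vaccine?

65-plus: the mRNA vaccine 13/151 = 8.6%, the protein-subunit vaccine 62/309 = 20.1% → the protein-subunit vaccine
Under-40: the mRNA vaccine 29/39 = 74.4%, the protein-subunit vaccine 18/21 = 85.7% → the protein-subunit vaccine
40–64: the mRNA vaccine 14/40 = 35.0%, the protein-subunit vaccine 69/152 = 45.4% → the protein-subunit vaccine
Overall: the mRNA vaccine 56/230 = 24.3%, the protein-subunit vaccine 149/482 = 30.9% → the protein-subunit vaccine
The protein-subunit vaccine wins overall and in every age group — no reversal.

Yes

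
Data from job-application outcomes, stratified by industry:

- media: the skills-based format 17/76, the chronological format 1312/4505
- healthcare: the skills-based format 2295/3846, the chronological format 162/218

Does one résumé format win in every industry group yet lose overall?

Yes

Media: the skills-based format 17/76 = 22.4%, the chronological format 1312/4505 = 29.1% → the chronological format
Healthcare: the skills-based format 2295/3846 = 59.7%, the chronological format 162/218 = 74.3% → the chronological format
Overall: the skills-based format 2312/3922 = 58.9%, the chronological format 1474/4723 = 31.2% → the skills-based format
The chronological format wins each industry group but the skills-based format wins overall — the comparison reverses. The chronological format's applications skew toward media, which has a lower base rate.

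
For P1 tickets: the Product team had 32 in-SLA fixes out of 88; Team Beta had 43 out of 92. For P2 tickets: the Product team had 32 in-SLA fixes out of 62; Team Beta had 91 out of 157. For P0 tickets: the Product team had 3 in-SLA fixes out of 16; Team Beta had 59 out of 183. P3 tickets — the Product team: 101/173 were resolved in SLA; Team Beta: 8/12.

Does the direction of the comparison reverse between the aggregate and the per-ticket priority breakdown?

Yes

P1: the Product team 32/88 = 36.4%, Team Beta 43/92 = 46.7% → Team Beta
P2: the Product team 32/62 = 51.6%, Team Beta 91/157 = 58.0% → Team Beta
P0: the Product team 3/16 = 18.8%, Team Beta 59/183 = 32.2% → Team Beta
P3: the Product team 101/173 = 58.4%, Team Beta 8/12 = 66.7% → Team Beta
Overall: the Product team 168/339 = 49.6%, Team Beta 201/444 = 45.3% → the Product team
Team Beta wins each ticket group but the Product team wins overall — the comparison reverses. Team Beta's tickets skew toward P0, which has a lower base rate.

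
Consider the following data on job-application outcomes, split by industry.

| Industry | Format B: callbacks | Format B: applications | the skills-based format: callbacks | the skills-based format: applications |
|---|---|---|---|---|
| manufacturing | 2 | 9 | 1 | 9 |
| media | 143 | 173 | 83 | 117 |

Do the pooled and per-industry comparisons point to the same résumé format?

Yes

Manufacturing: Format B 2/9 = 22.2%, the skills-based format 1/9 = 11.1% → Format B
Media: Format B 143/173 = 82.7%, the skills-based format 83/117 = 70.9% → Format B
Overall: Format B 145/182 = 79.7%, the skills-based format 84/126 = 66.7% → Format B
Format B wins overall and in every industry group — no reversal.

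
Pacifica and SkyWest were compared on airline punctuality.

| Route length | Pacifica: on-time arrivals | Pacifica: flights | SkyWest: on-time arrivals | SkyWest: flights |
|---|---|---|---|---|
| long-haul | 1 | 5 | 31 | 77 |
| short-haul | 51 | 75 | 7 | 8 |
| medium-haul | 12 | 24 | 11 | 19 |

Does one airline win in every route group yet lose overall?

Long-haul: Pacifica 1/5 = 20.0%, SkyWest 31/77 = 40.3% → SkyWest
Short-haul: Pacifica 51/75 = 68.0%, SkyWest 7/8 = 87.5% → SkyWest
Medium-haul: Pacifica 12/24 = 50.0%, SkyWest 11/19 = 57.9% → SkyWest
Overall: Pacifica 64/104 = 61.5%, SkyWest 49/104 = 47.1% → Pacifica
SkyWest wins each route group but Pacifica wins overall — the comparison reverses. SkyWest's flights skew toward long-haul, which has a lower base rate.

Yes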